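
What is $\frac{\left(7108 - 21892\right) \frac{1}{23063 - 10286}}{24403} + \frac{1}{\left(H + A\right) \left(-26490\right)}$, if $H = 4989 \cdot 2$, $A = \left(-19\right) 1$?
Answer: $- \frac{56529516559}{1192122032694090} \approx -4.7419 \cdot 10^{-5}$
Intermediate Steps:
$A = -19$
$H = 9978$
$\frac{\left(7108 - 21892\right) \frac{1}{23063 - 10286}}{24403} + \frac{1}{\left(H + A\right) \left(-26490\right)} = \frac{\left(7108 - 21892\right) \frac{1}{23063 - 10286}}{24403} + \frac{1}{\left(9978 - 19\right) \left(-26490\right)} = - \frac{14784}{12777} \cdot \frac{1}{24403} + \frac{1}{9959} \left(- \frac{1}{26490}\right) = \left(-14784\right) \frac{1}{12777} \cdot \frac{1}{24403} + \frac{1}{9959} \left(- \frac{1}{26490}\right) = \left(- \frac{4928}{4259}\right) \frac{1}{24403} - \frac{1}{263813910} = - \frac{4928}{103932377} - \frac{1}{263813910} = - \frac{56529516559}{1192122032694090}$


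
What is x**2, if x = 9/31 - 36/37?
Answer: 613089/1315609 ≈ 0.46601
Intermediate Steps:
x = -783/1147 (x = 9*(1/31) - 36*1/37 = 9/31 - 36/37 = -783/1147 ≈ -0.68265)
x**2 = (-783/1147)**2 = 613089/1315609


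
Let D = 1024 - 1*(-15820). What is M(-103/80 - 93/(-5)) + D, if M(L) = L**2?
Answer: 4388793/256 ≈ 17144.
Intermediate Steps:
D = 16844 (D = 1024 + 15820 = 16844)
M(-103/80 - 93/(-5)) + D = (-103/80 - 93/(-5))**2 + 16844 = (-103*1/80 - 93*(-1/5))**2 + 16844 = (-103/80 + 93/5)**2 + 16844 = (277/16)**2 + 16844 = 76729/256 + 16844 = 4388793/256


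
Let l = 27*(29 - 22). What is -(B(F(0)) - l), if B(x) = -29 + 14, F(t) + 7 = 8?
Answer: 204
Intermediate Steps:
F(t) = 1 (F(t) = -7 + 8 = 1)
B(x) = -15
l = 189 (l = 27*7 = 189)
-(B(F(0)) - l) = -(-15 - 1*189) = -(-15 - 189) = -1*(-204) = 204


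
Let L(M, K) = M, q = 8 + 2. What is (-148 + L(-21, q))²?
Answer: 28561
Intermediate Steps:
q = 10
(-148 + L(-21, q))² = (-148 - 21)² = (-169)² = 28561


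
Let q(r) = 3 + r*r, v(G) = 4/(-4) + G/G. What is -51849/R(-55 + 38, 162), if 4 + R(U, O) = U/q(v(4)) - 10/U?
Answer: 2644299/463 ≈ 5711.2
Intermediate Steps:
v(G) = 0 (v(G) = 4*(-1/4) + 1 = -1 + 1 = 0)
q(r) = 3 + r**2
R(U, O) = -4 - 10/U + U/3 (R(U, O) = -4 + (U/(3 + 0**2) - 10/U) = -4 + (U/(3 + 0) - 10/U) = -4 + (U/3 - 10/U) = -4 + (-10/U + U/3) = -4 - 10/U + U/3)
-51849/R(-55 + 38, 162) = -51849/(-4 - 10/(-55 + 38) + (-55 + 38)/3) = -51849/(-4 - 10/(-17) + (1/3)*(-17)) = -51849/(-4 - 10*(-1/17) - 17/3) = -51849/(-4 + 10/17 - 17/3) = -51849/(-463/51) = -51849*(-51/463) = 2644299/463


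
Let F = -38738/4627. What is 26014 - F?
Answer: 17200788/661 ≈ 26022.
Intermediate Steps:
F = -5534/661 (F = -38738*1/4627 = -5534/661 ≈ -8.3722)
26014 - F = 26014 - 1*(-5534/661) = 26014 + 5534/661 = 17200788/661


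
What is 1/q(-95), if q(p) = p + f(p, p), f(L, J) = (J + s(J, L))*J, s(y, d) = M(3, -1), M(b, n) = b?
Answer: 1/8645 ≈ 0.00011567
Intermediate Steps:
s(y, d) = 3
f(L, J) = J*(3 + J) (f(L, J) = (J + 3)*J = (3 + J)*J = J*(3 + J))
q(p) = p + p*(3 + p)
1/q(-95) = 1/(-95*(4 - 95)) = 1/(-95*(-91)) = 1/8645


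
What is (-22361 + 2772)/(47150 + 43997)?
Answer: -19589/91147 ≈ -0.21492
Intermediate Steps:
(-22361 + 2772)/(47150 + 43997) = -19589/91147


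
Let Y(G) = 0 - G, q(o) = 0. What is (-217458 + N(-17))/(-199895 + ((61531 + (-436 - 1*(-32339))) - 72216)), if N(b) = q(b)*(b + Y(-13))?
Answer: 24162/19853 ≈ 1.2170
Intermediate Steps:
Y(G) = -G
N(b) = 0 (N(b) = 0*(b - 1*(-13)) = 0*(b + 13) = 0*(13 + b) = 0)
(-217458 + N(-17))/(-199895 + ((61531 + (-436 - 1*(-32339))) - 72216)) = (-217458 + 0)/(-199895 + ((61531 + (-436 - 1*(-32339))) - 72216)) = -217458/(-199895 + ((61531 + (-436 + 32339)) - 72216)) = -217458/(-199895 + ((61531 + 31903) - 72216)) = -217458/(-199895 + (93434 - 72216)) = -217458/(-199895 + 21218) = -217458/(-178677) = -217458*(-1/178677) = 24162/19853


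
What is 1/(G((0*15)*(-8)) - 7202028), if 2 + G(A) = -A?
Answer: -1/7202030 ≈ -1.3885e-7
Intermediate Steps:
G(A) = -2 - A
1/(G((0*15)*(-8)) - 7202028) = 1/((-2 - 0*15*(-8)) - 7202028) = 1/((-2 - 0*(-8)) - 7202028) = 1/((-2 - 1*0) - 7202028) = 1/((-2 + 0) - 7202028) = 1/(-2 - 7202028) = 1/(-7202030) = -1/7202030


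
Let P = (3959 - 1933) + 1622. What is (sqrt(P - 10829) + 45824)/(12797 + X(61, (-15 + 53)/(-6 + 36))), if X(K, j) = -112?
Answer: 45824/12685 + I*sqrt(7181)/12685 ≈ 3.6125 + 0.0066804*I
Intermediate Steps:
P = 3648 (P = 2026 + 1622 = 3648)
(sqrt(P - 10829) + 45824)/(12797 + X(61, (-15 + 53)/(-6 + 36))) = (sqrt(3648 - 10829) + 45824)/(12797 - 112) = (sqrt(-7181) + 45824)/12685 = (I*sqrt(7181) + 45824)*(1/12685) = (45824 + I*sqrt(7181))*(1/12685) = 45824/12685 + I*sqrt(7181)/12685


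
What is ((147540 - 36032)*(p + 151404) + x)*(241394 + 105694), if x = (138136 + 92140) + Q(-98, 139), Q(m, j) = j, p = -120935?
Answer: 1179324384003696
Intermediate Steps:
x = 230415 (x = (138136 + 92140) + 139 = 230276 + 139 = 230415)
((147540 - 36032)*(p + 151404) + x)*(241394 + 105694) = ((147540 - 36032)*(-120935 + 151404) + 230415)*(241394 + 105694) = (111508*30469 + 230415)*347088 = (3397537252 + 230415)*347088 = 3397767667*347088 = 1179324384003696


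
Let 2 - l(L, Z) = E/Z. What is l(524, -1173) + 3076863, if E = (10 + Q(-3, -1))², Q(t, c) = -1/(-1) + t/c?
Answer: 3609162841/1173 ≈ 3.0769e+6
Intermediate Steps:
Q(t, c) = 1 + t/c (Q(t, c) = -1*(-1) + t/c = 1 + t/c)
E = 196 (E = (10 + (-1 - 3)/(-1))² = (10 - 1*(-4))² = (10 + 4)² = 14² = 196)
l(L, Z) = 2 - 196/Z
l(524, -1173) + 3076863 = (2 - 196/(-1173)) + 3076863 = (2 - 196*(-1/1173)) + 3076863 = (2 + 196/1173) + 3076863 = 2542/1173 + 3076863 = 3609162841/1173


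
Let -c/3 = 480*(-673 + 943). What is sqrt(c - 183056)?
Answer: 4*I*sqrt(35741) ≈ 756.21*I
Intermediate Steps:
c = -388800 (c = -1440*(-673 + 943) = -1440*270 = -3*129600 = -388800)
sqrt(c - 183056) = sqrt(-388800 - 183056) = sqrt(-571856) = 4*I*sqrt(35741)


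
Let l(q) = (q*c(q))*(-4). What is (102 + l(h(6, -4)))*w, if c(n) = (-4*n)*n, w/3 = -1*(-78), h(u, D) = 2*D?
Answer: -1893060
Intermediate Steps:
w = 234 (w = 3*(-1*(-78)) = 3*78 = 234)
c(n) = -4*n²
l(q) = 16*q³ (l(q) = (q*(-4*q²))*(-4) = -4*q³*(-4) = 16*q³)
(102 + l(h(6, -4)))*w = (102 + 16*(2*(-4))³)*234 = (102 + 16*(-8)³)*234 = (102 + 16*(-512))*234 = (102 - 8192)*234 = -8090*234 = -1893060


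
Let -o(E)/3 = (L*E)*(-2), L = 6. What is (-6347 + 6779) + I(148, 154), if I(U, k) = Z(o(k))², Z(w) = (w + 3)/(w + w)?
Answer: 5904718513/13660416 ≈ 432.25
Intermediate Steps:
o(E) = 36*E (o(E) = -3*6*E*(-2) = -(-36)*E = 36*E)
Z(w) = (3 + w)/(2*w) (Z(w) = (3 + w)/((2*w)) = (3 + w)*(1/(2*w)) = (3 + w)/(2*w))
I(U, k) = (3 + 36*k)²/(5184*k²) (I(U, k) = ((3 + 36*k)/(2*((36*k))))² = ((1/(36*k))*(3 + 36*k)/2)² = ((3 + 36*k)/(72*k))² = (3 + 36*k)²/(5184*k²))
(-6347 + 6779) + I(148, 154) = (-6347 + 6779) + (1/576)*(1 + 12*154)²/154² = 432 + (1/576)*(1/23716)*(1 + 1848)² = 432 + (1/576)*(1/23716)*1849² = 432 + (1/576)*(1/23716)*3418801 = 432 + 3418801/13660416 = 5904718513/13660416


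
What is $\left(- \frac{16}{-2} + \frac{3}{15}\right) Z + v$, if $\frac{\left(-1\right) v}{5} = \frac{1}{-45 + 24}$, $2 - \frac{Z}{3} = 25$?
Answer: $- \frac{59384}{105} \approx -565.56$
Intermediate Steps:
$Z = -69$ ($Z = 6 - 75 = -69$)
$v = \frac{5}{21}$ ($v = - \frac{5}{-45 + 24} = - \frac{5}{-21} = \left(-5\right) \left(- \frac{1}{21}\right) = \frac{5}{21} \approx 0.2381$)
$\left(- \frac{16}{-2} + \frac{3}{15}\right) Z + v = \left(- \frac{16}{-2} + \frac{3}{15}\right) \left(-69\right) + \frac{5}{21} = \left(\left(-16\right) \left(- \frac{1}{2}\right) + 3 \cdot \frac{1}{15}\right) \left(-69\right) + \frac{5}{21} = \left(8 + \frac{1}{5}\right) \left(-69\right) + \frac{5}{21} = \frac{41}{5} \left(-69\right) + \frac{5}{21} = - \frac{2829}{5} + \frac{5}{21} = - \frac{59384}{105}$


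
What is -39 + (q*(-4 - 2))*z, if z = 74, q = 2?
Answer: -927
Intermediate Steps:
-39 + (q*(-4 - 2))*z = -39 + (2*(-4 - 2))*74 = -39 + (2*(-6))*74 = -39 - 12*74 = -39 - 888 = -927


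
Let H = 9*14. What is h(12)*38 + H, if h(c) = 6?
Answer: 354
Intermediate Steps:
H = 126
h(12)*38 + H = 6*38 + 126 = 228 + 126 = 354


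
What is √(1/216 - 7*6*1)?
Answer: I*√54426/36 ≈ 6.4804*I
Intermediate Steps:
√(1/216 - 7*6*1) = √(1/216 - 42*1) = √(1/216 - 42) = √(-9071/216) = I*√54426/36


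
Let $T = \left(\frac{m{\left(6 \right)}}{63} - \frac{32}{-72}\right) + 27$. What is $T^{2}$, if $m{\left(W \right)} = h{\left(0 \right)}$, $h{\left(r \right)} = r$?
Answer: $\frac{61009}{81} \approx 753.2$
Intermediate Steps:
$m{\left(W \right)} = 0$
$T = \frac{247}{9}$ ($T = \left(\frac{0}{63} - \frac{32}{-72}\right) + 27 = \left(0 \cdot \frac{1}{63} - - \frac{4}{9}\right) + 27 = \left(0 + \frac{4}{9}\right) + 27 = \frac{4}{9} + 27 = \frac{247}{9} \approx 27.444$)
$T^{2} = \left(\frac{247}{9}\right)^{2} = \frac{61009}{81}$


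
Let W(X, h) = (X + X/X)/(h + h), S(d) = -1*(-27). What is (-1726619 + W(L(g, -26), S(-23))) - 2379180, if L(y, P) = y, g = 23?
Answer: -36952187/9 ≈ -4.1058e+6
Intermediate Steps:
S(d) = 27
W(X, h) = (1 + X)/(2*h) (W(X, h) = (X + 1)/((2*h)) = (1 + X)*(1/(2*h)) = (1 + X)/(2*h))
(-1726619 + W(L(g, -26), S(-23))) - 2379180 = (-1726619 + (1/2)*(1 + 23)/27) - 2379180 = (-1726619 + (1/2)*(1/27)*24) - 2379180 = (-1726619 + 4/9) - 2379180 = -15539567/9 - 2379180 = -36952187/9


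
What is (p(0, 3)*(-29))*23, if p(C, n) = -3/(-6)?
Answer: -667/2 ≈ -333.50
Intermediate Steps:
p(C, n) = ½ (p(C, n) = -3*(-⅙) = ½)
(p(0, 3)*(-29))*23 = ((½)*(-29))*23 = -29/2*23 = -667/2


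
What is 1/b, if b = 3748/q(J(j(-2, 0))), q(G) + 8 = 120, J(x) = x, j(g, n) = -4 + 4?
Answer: 28/937 ≈ 0.029883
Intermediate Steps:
j(g, n) = 0
q(G) = 112 (q(G) = -8 + 120 = 112)
b = 937/28 (b = 3748/112 = 3748*(1/112) = 937/28 ≈ 33.464)
1/b = 1/(937/28) = 28/937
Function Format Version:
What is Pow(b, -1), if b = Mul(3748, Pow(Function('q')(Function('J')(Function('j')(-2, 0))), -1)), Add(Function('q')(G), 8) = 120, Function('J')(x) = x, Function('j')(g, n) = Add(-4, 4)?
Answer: Rational(28, 937) ≈ 0.029883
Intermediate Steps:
Function('j')(g, n) = 0
Function('q')(G) = 112 (Function('q')(G) = Add(-8, 120) = 112)
b = Rational(937, 28) (b = Mul(3748, Pow(112, -1)) = Mul(3748, Rational(1, 112)) = Rational(937, 28) ≈ 33.464)
Pow(b, -1) = Pow(Rational(937, 28), -1) = Rational(28, 937)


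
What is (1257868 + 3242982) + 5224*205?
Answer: 5571770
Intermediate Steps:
(1257868 + 3242982) + 5224*205 = 4500850 + 1070920 = 5571770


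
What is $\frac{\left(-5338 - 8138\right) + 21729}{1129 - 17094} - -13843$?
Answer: $\frac{220995242}{15965} \approx 13842.0$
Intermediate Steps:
$\frac{\left(-5338 - 8138\right) + 21729}{1129 - 17094} - -13843 = \frac{\left(-5338 - 8138\right) + 21729}{-15965} + 13843 = \left(-13476 + 21729\right) \left(- \frac{1}{15965}\right) + 13843 = 8253 \left(- \frac{1}{15965}\right) + 13843 = - \frac{8253}{15965} + 13843 = \frac{220995242}{15965}$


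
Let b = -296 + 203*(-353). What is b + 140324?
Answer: 68369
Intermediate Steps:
b = -71955 (b = -296 - 71659 = -71955)
b + 140324 = -71955 + 140324 = 68369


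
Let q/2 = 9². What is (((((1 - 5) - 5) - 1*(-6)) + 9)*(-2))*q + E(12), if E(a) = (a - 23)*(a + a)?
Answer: -2208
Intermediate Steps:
E(a) = 2*a*(-23 + a) (E(a) = (-23 + a)*(2*a) = 2*a*(-23 + a))
q = 162 (q = 2*9² = 2*81 = 162)
(((((1 - 5) - 5) - 1*(-6)) + 9)*(-2))*q + E(12) = (((((1 - 5) - 5) - 1*(-6)) + 9)*(-2))*162 + 2*12*(-23 + 12) = ((((-4 - 5) + 6) + 9)*(-2))*162 + 2*12*(-11) = (((-9 + 6) + 9)*(-2))*162 - 264 = ((-3 + 9)*(-2))*162 - 264 = (6*(-2))*162 - 264 = -12*162 - 264 = -1944 - 264 = -2208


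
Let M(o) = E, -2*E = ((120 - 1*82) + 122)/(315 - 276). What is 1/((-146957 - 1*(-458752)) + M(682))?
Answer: 39/12159925 ≈ 3.2073e-6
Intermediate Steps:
E = -80/39 (E = -((120 - 1*82) + 122)/(2*(315 - 276)) = -((120 - 82) + 122)/(2*39) = -(38 + 122)/(2*39) = -80/39 ≈ -2.0513)
M(o) = -80/39
1/((-146957 - 1*(-458752)) + M(682)) = 1/((-146957 - 1*(-458752)) - 80/39) = 1/((-146957 + 458752) - 80/39) = 1/(311795 - 80/39) = 1/(12159925/39) = 39/12159925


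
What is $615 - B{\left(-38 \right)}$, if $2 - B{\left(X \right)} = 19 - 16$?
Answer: $616$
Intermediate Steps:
$B{\left(X \right)} = -1$ ($B{\left(X \right)} = 2 - \left(19 - 16\right) = 2 - 3 = -1$)
$615 - B{\left(-38 \right)} = 615 - -1 = 615 + 1 = 616$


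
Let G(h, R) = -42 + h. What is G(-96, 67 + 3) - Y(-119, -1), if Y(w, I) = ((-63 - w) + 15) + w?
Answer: -90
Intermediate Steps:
Y(w, I) = -48 (Y(w, I) = (-48 - w) + w = -48)
G(-96, 67 + 3) - Y(-119, -1) = (-42 - 96) - 1*(-48) = -138 + 48 = -90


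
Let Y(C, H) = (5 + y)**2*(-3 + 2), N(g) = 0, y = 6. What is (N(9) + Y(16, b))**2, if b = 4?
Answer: 14641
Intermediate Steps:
Y(C, H) = -121 (Y(C, H) = (5 + 6)**2*(-3 + 2) = 11**2*(-1) = 121*(-1) = -121)
(N(9) + Y(16, b))**2 = (0 - 121)**2 = (-121)**2 = 14641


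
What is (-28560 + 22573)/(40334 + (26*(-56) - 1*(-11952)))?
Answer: -5987/50830 ≈ -0.11778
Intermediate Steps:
(-28560 + 22573)/(40334 + (26*(-56) - 1*(-11952))) = -5987/(40334 + (-1456 + 11952)) = -5987/(40334 + 10496) = -5987/50830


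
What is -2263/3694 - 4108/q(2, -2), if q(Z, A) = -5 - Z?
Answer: 15159111/25858 ≈ 586.24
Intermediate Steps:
-2263/3694 - 4108/q(2, -2) = -2263/3694 - 4108/(-5 - 1*2) = -2263*1/3694 - 4108/(-5 - 2) = -2263/3694 - 4108/(-7) = -2263/3694 - 4108*(-⅐) = -2263/3694 + 4108/7 = 15159111/25858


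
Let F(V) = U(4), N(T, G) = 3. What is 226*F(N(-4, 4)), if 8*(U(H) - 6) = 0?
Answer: 1356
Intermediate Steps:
U(H) = 6 (U(H) = 6 + (⅛)*0 = 6 + 0 = 6)
F(V) = 6
226*F(N(-4, 4)) = 226*6 = 1356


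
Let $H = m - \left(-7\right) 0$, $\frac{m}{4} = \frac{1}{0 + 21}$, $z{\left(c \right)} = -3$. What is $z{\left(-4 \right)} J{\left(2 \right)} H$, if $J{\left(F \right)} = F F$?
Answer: $- \frac{16}{7} \approx -2.2857$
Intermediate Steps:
$m = \frac{4}{21}$ ($m = \frac{4}{0 + 21} = \frac{4}{21} \approx 0.19048$)
$H = \frac{4}{21}$ ($H = \frac{4}{21} - \left(-7\right) 0 = \frac{4}{21} - 0 = \frac{4}{21} + 0 = \frac{4}{21} \approx 0.19048$)
$J{\left(F \right)} = F^{2}$
$z{\left(-4 \right)} J{\left(2 \right)} H = - 3 \cdot 2^{2} \cdot \frac{4}{21} = \left(-3\right) 4 \cdot \frac{4}{21} = \left(-12\right) \frac{4}{21} = - \frac{16}{7}$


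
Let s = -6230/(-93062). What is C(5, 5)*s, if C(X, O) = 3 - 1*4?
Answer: -3115/46531 ≈ -0.066945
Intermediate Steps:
s = 3115/46531 (s = -6230*(-1/93062) = 3115/46531 ≈ 0.066945)
C(X, O) = -1 (C(X, O) = 3 - 4 = -1)
C(5, 5)*s = -1*3115/46531 = -3115/46531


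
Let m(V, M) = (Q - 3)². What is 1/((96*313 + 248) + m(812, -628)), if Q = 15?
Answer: 1/30440 ≈ 3.2852e-5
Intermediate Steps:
m(V, M) = 144 (m(V, M) = (15 - 3)² = 12² = 144)
1/((96*313 + 248) + m(812, -628)) = 1/((96*313 + 248) + 144) = 1/((30048 + 248) + 144) = 1/(30296 + 144) = 1/30440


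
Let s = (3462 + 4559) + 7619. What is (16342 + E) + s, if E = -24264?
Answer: 7718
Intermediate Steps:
s = 15640 (s = 8021 + 7619 = 15640)
(16342 + E) + s = (16342 - 24264) + 15640 = -7922 + 15640 = 7718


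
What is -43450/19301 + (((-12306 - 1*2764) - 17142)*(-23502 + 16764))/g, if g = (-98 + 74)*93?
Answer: -174553001069/1794993 ≈ -97244.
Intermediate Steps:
g = -2232 (g = -24*93 = -2232)
-43450/19301 + (((-12306 - 1*2764) - 17142)*(-23502 + 16764))/g = -43450/19301 + (((-12306 - 1*2764) - 17142)*(-23502 + 16764))/(-2232) = -43450*1/19301 + (((-12306 - 2764) - 17142)*(-6738))*(-1/2232) = -43450/19301 + ((-15070 - 17142)*(-6738))*(-1/2232) = -43450/19301 - 32212*(-6738)*(-1/2232) = -43450/19301 + 217044456*(-1/2232) = -43450/19301 - 9043519/93 = -174553001069/1794993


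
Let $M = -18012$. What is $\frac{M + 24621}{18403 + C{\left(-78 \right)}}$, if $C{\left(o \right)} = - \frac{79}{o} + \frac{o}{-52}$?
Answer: $\frac{257751}{717815} \approx 0.35908$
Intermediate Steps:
$C{\left(o \right)} = - \frac{79}{o} - \frac{o}{52}$ ($C{\left(o \right)} = - \frac{79}{o} + o \left(- \frac{1}{52}\right) = - \frac{79}{o} - \frac{o}{52}$)
$\frac{M + 24621}{18403 + C{\left(-78 \right)}} = \frac{-18012 + 24621}{18403 - \left(- \frac{3}{2} + \frac{79}{-78}\right)} = \frac{6609}{18403 + \left(\left(-79\right) \left(- \frac{1}{78}\right) + \frac{3}{2}\right)} = \frac{6609}{18403 + \left(\frac{79}{78} + \frac{3}{2}\right)} = \frac{6609}{18403 + \frac{98}{39}} = \frac{6609}{\frac{717815}{39}} = 6609 \cdot \frac{39}{717815} = \frac{257751}{717815}$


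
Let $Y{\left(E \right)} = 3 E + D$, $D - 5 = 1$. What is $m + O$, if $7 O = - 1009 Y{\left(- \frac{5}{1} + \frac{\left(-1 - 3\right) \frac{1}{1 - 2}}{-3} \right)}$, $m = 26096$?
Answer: $\frac{195789}{7} \approx 27970.0$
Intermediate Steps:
$D = 6$ ($D = 5 + 1 = 6$)
$Y{\left(E \right)} = 6 + 3 E$ ($Y{\left(E \right)} = 3 E + 6 = 6 + 3 E$)
$O = \frac{13117}{7}$ ($O = \frac{\left(-1009\right) \left(6 + 3 \left(- \frac{5}{1} + \frac{\left(-1 - 3\right) \frac{1}{1 - 2}}{-3}\right)\right)}{7} = \frac{\left(-1009\right) \left(6 + 3 \left(\left(-5\right) 1 + - \frac{4}{-1} \left(- \frac{1}{3}\right)\right)\right)}{7} = \frac{\left(-1009\right) \left(6 + 3 \left(-5 + \left(-4\right) \left(-1\right) \left(- \frac{1}{3}\right)\right)\right)}{7} = \frac{\left(-1009\right) \left(6 + 3 \left(-5 + 4 \left(- \frac{1}{3}\right)\right)\right)}{7} = \frac{\left(-1009\right) \left(6 + 3 \left(-5 - \frac{4}{3}\right)\right)}{7} = \frac{\left(-1009\right) \left(6 + 3 \left(- \frac{19}{3}\right)\right)}{7} = \frac{\left(-1009\right) \left(6 - 19\right)}{7} = \frac{\left(-1009\right) \left(-13\right)}{7} = \frac{1}{7} \cdot 13117 = \frac{13117}{7} \approx 1873.9$)
$m + O = 26096 + \frac{13117}{7} = \frac{195789}{7}$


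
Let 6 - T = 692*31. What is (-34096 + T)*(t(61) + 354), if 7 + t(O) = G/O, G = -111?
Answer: -1169492352/61 ≈ -1.9172e+7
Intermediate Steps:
t(O) = -7 - 111/O
T = -21446 (T = 6 - 692*31 = 6 - 1*21452 = 6 - 21452 = -21446)
(-34096 + T)*(t(61) + 354) = (-34096 - 21446)*((-7 - 111/61) + 354) = -55542*((-7 - 111*1/61) + 354) = -55542*((-7 - 111/61) + 354) = -55542*(-538/61 + 354) = -55542*21056/61 = -1169492352/61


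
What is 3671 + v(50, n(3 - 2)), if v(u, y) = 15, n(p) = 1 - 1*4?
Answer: 3686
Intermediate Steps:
n(p) = -3 (n(p) = 1 - 4 = -3)
3671 + v(50, n(3 - 2)) = 3671 + 15 = 3686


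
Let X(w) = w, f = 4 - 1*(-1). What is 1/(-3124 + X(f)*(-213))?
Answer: -1/4189 ≈ -0.00023872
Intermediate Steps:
f = 5 (f = 4 + 1 = 5)
1/(-3124 + X(f)*(-213)) = 1/(-3124 + 5*(-213)) = 1/(-3124 - 1065) = 1/(-4189) = -1/4189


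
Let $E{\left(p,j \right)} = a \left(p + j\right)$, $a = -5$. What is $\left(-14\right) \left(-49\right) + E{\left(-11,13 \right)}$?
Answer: $676$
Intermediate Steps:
$E{\left(p,j \right)} = - 5 j - 5 p$ ($E{\left(p,j \right)} = - 5 \left(p + j\right) = - 5 \left(j + p\right) = - 5 j - 5 p$)
$\left(-14\right) \left(-49\right) + E{\left(-11,13 \right)} = \left(-14\right) \left(-49\right) - 10 = 686 + \left(-65 + 55\right) = 686 - 10 = 676$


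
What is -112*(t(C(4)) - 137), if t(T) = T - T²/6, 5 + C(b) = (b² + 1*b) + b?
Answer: 59864/3 ≈ 19955.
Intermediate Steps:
C(b) = -5 + b² + 2*b (C(b) = -5 + ((b² + 1*b) + b) = -5 + ((b² + b) + b) = -5 + ((b + b²) + b) = -5 + (b² + 2*b) = -5 + b² + 2*b)
t(T) = T - T²/6
-112*(t(C(4)) - 137) = -112*((-5 + 4² + 2*4)*(6 - (-5 + 4² + 2*4))/6 - 137) = -112*((-5 + 16 + 8)*(6 - (-5 + 16 + 8))/6 - 137) = -112*((⅙)*19*(6 - 1*19) - 137) = -112*((⅙)*19*(6 - 19) - 137) = -112*((⅙)*19*(-13) - 137) = -112*(-247/6 - 137) = -112*(-1069/6) = 59864/3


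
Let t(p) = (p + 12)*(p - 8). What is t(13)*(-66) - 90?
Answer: -8340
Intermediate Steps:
t(p) = (-8 + p)*(12 + p) (t(p) = (12 + p)*(-8 + p) = (-8 + p)*(12 + p))
t(13)*(-66) - 90 = (-96 + 13² + 4*13)*(-66) - 90 = (-96 + 169 + 52)*(-66) - 90 = 125*(-66) - 90 = -8250 - 90 = -8340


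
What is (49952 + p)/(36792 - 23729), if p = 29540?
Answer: 79492/13063 ≈ 6.0853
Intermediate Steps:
(49952 + p)/(36792 - 23729) = (49952 + 29540)/(36792 - 23729) = 79492/13063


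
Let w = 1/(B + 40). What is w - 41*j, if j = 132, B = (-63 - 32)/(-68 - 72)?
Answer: -6164240/1139 ≈ -5412.0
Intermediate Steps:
B = 19/28 (B = -95/(-140) = -95*(-1/140) = 19/28 ≈ 0.67857)
w = 28/1139 (w = 1/(19/28 + 40) = 1/(1139/28) = 28/1139 ≈ 0.024583)
w - 41*j = 28/1139 - 41*132 = 28/1139 - 5412 = -6164240/1139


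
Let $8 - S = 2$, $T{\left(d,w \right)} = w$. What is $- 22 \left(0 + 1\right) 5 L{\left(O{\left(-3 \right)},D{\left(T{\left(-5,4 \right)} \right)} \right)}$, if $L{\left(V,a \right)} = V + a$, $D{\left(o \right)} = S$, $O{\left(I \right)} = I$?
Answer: $-330$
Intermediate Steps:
$S = 6$ ($S = 8 - 2 = 6$)
$D{\left(o \right)} = 6$
$- 22 \left(0 + 1\right) 5 L{\left(O{\left(-3 \right)},D{\left(T{\left(-5,4 \right)} \right)} \right)} = - 22 \left(0 + 1\right) 5 \left(-3 + 6\right) = - 22 \cdot 1 \cdot 5 \cdot 3 = \left(-22\right) 5 \cdot 3 = \left(-110\right) 3 = -330$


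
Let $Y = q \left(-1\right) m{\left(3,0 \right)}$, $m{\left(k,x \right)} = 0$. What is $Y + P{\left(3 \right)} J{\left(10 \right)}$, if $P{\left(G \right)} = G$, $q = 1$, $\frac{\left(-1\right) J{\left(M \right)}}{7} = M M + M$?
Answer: $-2310$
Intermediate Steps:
$J{\left(M \right)} = - 7 M - 7 M^{2}$ ($J{\left(M \right)} = - 7 \left(M M + M\right) = - 7 \left(M^{2} + M\right) = - 7 \left(M + M^{2}\right) = - 7 M - 7 M^{2}$)
$Y = 0$ ($Y = 1 \left(-1\right) 0 = \left(-1\right) 0 = 0$)
$Y + P{\left(3 \right)} J{\left(10 \right)} = 0 + 3 \left(\left(-7\right) 10 \left(1 + 10\right)\right) = 0 + 3 \left(\left(-7\right) 10 \cdot 11\right) = 0 + 3 \left(-770\right) = 0 - 2310 = -2310$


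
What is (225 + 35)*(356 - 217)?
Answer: 36140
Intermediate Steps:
(225 + 35)*(356 - 217) = 260*139 = 36140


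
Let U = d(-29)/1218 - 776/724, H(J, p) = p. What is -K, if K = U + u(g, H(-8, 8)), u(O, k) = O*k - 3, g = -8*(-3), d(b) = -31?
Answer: -41424659/220458 ≈ -187.90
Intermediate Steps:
g = 24
u(O, k) = -3 + O*k
U = -241903/220458 (U = -31/1218 - 776/724 = -31*1/1218 - 776*1/724 = -31/1218 - 194/181 = -241903/220458 ≈ -1.0973)
K = 41424659/220458 (K = -241903/220458 + (-3 + 24*8) = -241903/220458 + (-3 + 192) = -241903/220458 + 189 = 41424659/220458 ≈ 187.90)
-K = -1*41424659/220458 = -41424659/220458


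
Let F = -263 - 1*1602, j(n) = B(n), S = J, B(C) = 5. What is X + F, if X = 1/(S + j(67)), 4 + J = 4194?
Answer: -7823674/4195 ≈ -1865.0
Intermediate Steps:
J = 4190 (J = -4 + 4194 = 4190)
S = 4190
j(n) = 5
X = 1/4195 (X = 1/(4190 + 5) = 1/4195 ≈ 0.00023838)
F = -1865 (F = -263 - 1602 = -1865)
X + F = 1/4195 - 1865 = -7823674/4195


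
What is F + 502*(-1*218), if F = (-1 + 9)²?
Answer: -109372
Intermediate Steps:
F = 64 (F = 8² = 64)
F + 502*(-1*218) = 64 + 502*(-1*218) = 64 + 502*(-218) = 64 - 109436 = -109372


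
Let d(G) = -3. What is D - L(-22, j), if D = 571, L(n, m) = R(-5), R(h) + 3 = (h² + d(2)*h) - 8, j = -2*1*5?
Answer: 542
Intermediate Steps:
j = -10 (j = -2*5 = -10)
R(h) = -11 + h² - 3*h (R(h) = -3 + ((h² - 3*h) - 8) = -3 + (-8 + h² - 3*h) = -11 + h² - 3*h)
L(n, m) = 29 (L(n, m) = -11 + (-5)² - 3*(-5) = -11 + 25 + 15 = 29)
D - L(-22, j) = 571 - 1*29 = 571 - 29 = 542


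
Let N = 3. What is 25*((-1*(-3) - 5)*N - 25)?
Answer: -775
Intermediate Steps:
25*((-1*(-3) - 5)*N - 25) = 25*((-1*(-3) - 5)*3 - 25) = 25*((3 - 5)*3 - 25) = 25*(-2*3 - 25) = 25*(-6 - 25) = 25*(-31) = -775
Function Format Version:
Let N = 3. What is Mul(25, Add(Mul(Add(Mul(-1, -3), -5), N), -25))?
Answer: -775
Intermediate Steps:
Mul(25, Add(Mul(Add(Mul(-1, -3), -5), N), -25)) = Mul(25, Add(Mul(Add(Mul(-1, -3), -5), 3), -25)) = Mul(25, Add(Mul(Add(3, -5), 3), -25)) = Mul(25, Add(Mul(-2, 3), -25)) = Mul(25, Add(-6, -25)) = Mul(25, -31) = -775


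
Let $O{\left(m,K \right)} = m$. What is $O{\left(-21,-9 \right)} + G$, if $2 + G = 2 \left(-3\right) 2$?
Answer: $-35$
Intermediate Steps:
$G = -14$ ($G = -2 + 2 \left(-3\right) 2 = -2 - 12 = -14$)
$O{\left(-21,-9 \right)} + G = -21 - 14 = -35$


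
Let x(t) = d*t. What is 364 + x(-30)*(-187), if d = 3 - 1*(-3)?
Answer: 34024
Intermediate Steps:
d = 6 (d = 3 + 3 = 6)
x(t) = 6*t
364 + x(-30)*(-187) = 364 + (6*(-30))*(-187) = 364 - 180*(-187) = 364 + 33660 = 34024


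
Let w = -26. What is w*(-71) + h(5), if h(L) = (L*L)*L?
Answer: 1971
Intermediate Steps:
h(L) = L³ (h(L) = L²*L = L³)
w*(-71) + h(5) = -26*(-71) + 5³ = 1846 + 125 = 1971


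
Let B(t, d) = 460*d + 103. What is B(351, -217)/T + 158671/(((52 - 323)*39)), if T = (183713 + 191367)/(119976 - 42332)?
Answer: -20472305654573/991055130 ≈ -20657.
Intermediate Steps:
B(t, d) = 103 + 460*d
T = 93770/19411 (T = 375080/77644 = 375080*(1/77644) = 93770/19411 ≈ 4.8308)
B(351, -217)/T + 158671/(((52 - 323)*39)) = (103 + 460*(-217))/(93770/19411) + 158671/(((52 - 323)*39)) = (103 - 99820)*(19411/93770) + 158671/((-271*39)) = -99717*19411/93770 + 158671/(-10569) = -1935606687/93770 + 158671*(-1/10569) = -1935606687/93770 - 158671/10569 = -20472305654573/991055130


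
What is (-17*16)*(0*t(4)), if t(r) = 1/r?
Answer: 0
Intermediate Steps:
(-17*16)*(0*t(4)) = (-17*16)*(0/4) = -0/4 = -272*0 = 0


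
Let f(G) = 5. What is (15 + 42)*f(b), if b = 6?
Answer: 285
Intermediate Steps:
(15 + 42)*f(b) = (15 + 42)*5 = 57*5 = 285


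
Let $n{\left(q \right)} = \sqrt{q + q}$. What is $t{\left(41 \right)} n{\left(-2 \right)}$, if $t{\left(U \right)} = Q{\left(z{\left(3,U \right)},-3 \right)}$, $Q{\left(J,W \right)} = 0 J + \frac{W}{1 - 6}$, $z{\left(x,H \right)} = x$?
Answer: $\frac{6 i}{5} \approx 1.2 i$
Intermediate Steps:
$n{\left(q \right)} = \sqrt{2} \sqrt{q}$ ($n{\left(q \right)} = \sqrt{2 q} = \sqrt{2} \sqrt{q}$)
$Q{\left(J,W \right)} = - \frac{W}{5}$ ($Q{\left(J,W \right)} = 0 + \frac{W}{-5} = 0 - \frac{W}{5} = - \frac{W}{5}$)
$t{\left(U \right)} = \frac{3}{5}$ ($t{\left(U \right)} = \left(- \frac{1}{5}\right) \left(-3\right) = \frac{3}{5}$)
$t{\left(41 \right)} n{\left(-2 \right)} = \frac{3 \sqrt{2} \sqrt{-2}}{5} = \frac{3 \sqrt{2} i \sqrt{2}}{5} = \frac{3 \cdot 2 i}{5} = \frac{6 i}{5}$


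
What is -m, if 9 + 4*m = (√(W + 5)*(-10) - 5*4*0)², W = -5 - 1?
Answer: 109/4 ≈ 27.250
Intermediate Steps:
W = -6
m = -109/4 (m = -9/4 + (√(-6 + 5)*(-10) - 5*4*0)²/4 = -9/4 + (√(-1)*(-10) - 20*0)²/4 = -9/4 + (I*(-10) + 0)²/4 = -9/4 + (-10*I + 0)²/4 = -9/4 + (-10*I)²/4 = -9/4 + (¼)*(-100) = -9/4 - 25 = -109/4 ≈ -27.250)
-m = -1*(-109/4) = 109/4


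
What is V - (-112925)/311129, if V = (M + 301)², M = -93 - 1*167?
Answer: 523120774/311129 ≈ 1681.4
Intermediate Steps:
M = -260 (M = -93 - 167 = -260)
V = 1681 (V = (-260 + 301)² = 41² = 1681)
V - (-112925)/311129 = 1681 - (-112925)/311129 = 1681 - 1*(-112925/311129) = 1681 + 112925/311129 = 523120774/311129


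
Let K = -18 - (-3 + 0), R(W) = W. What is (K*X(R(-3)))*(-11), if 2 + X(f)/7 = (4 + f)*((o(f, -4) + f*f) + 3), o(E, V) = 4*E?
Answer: -2310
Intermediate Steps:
K = -15 (K = -18 - 1*(-3) = -18 + 3 = -15)
X(f) = -14 + 7*(4 + f)*(3 + f² + 4*f) (X(f) = -14 + 7*((4 + f)*((4*f + f*f) + 3)) = -14 + 7*((4 + f)*((4*f + f²) + 3)) = -14 + 7*((4 + f)*((f² + 4*f) + 3)) = -14 + 7*((4 + f)*(3 + f² + 4*f)) = -14 + 7*(4 + f)*(3 + f² + 4*f))
(K*X(R(-3)))*(-11) = -15*(70 + 7*(-3)³ + 56*(-3)² + 133*(-3))*(-11) = -15*(70 + 7*(-27) + 56*9 - 399)*(-11) = -15*(70 - 189 + 504 - 399)*(-11) = -15*(-14)*(-11) = 210*(-11) = -2310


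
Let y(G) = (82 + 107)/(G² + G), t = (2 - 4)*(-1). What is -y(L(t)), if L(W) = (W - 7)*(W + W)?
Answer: -189/380 ≈ -0.49737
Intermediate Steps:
t = 2 (t = -2*(-1) = 2)
L(W) = 2*W*(-7 + W) (L(W) = (-7 + W)*(2*W) = 2*W*(-7 + W))
y(G) = 189/(G + G²)
-y(L(t)) = -189/((2*2*(-7 + 2))*(1 + 2*2*(-7 + 2))) = -189/((2*2*(-5))*(1 + 2*2*(-5))) = -189/((-20)*(1 - 20)) = -189*(-1)/(20*(-19)) = -189*(-1)*(-1)/(20*19) = -1*189/380 = -189/380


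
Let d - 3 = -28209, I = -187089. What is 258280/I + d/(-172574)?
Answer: -19647690193/16143348543 ≈ -1.2171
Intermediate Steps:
d = -28206 (d = 3 - 28209 = -28206)
258280/I + d/(-172574) = 258280/(-187089) - 28206/(-172574) = 258280*(-1/187089) - 28206*(-1/172574) = -258280/187089 + 14103/86287 = -19647690193/16143348543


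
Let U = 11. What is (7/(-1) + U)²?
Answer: 16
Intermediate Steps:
(7/(-1) + U)² = (7/(-1) + 11)² = (7*(-1) + 11)² = (-7 + 11)² = 4² = 16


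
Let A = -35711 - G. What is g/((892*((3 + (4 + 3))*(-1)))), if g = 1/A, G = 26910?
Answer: 1/558579320 ≈ 1.7903e-9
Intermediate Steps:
A = -62621 (A = -35711 - 1*26910 = -35711 - 26910 = -62621)
g = -1/62621 (g = 1/(-62621) = -1/62621 ≈ -1.5969e-5)
g/((892*((3 + (4 + 3))*(-1)))) = -(-1/(892*(3 + (4 + 3))))/62621 = -(-1/(892*(3 + 7)))/62621 = -1/(62621*(892*(10*(-1)))) = -1/(62621*(892*(-10))) = -1/62621/(-8920) = -1/62621*(-1/8920) = 1/558579320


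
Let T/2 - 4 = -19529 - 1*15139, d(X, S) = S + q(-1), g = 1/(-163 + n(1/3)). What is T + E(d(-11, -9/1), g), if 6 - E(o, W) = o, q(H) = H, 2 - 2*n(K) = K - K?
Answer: -69312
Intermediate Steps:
n(K) = 1 (n(K) = 1 - (K - K)/2 = 1 - ½*0 = 1 + 0 = 1)
g = -1/162 (g = 1/(-163 + 1) = 1/(-162) = -1/162 ≈ -0.0061728)
d(X, S) = -1 + S (d(X, S) = S - 1 = -1 + S)
E(o, W) = 6 - o
T = -69328 (T = 8 + 2*(-19529 - 1*15139) = 8 + 2*(-19529 - 15139) = 8 + 2*(-34668) = 8 - 69336 = -69328)
T + E(d(-11, -9/1), g) = -69328 + (6 - (-1 - 9/1)) = -69328 + (6 - (-1 - 9*1)) = -69328 + (6 - (-1 - 9)) = -69328 + (6 - 1*(-10)) = -69328 + (6 + 10) = -69328 + 16 = -69312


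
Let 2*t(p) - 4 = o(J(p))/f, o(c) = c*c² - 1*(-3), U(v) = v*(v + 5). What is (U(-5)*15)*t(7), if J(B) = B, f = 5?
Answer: 0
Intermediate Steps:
U(v) = v*(5 + v)
o(c) = 3 + c³ (o(c) = c³ + 3 = 3 + c³)
t(p) = 23/10 + p³/10 (t(p) = 2 + ((3 + p³)/5)/2 = 2 + ((3 + p³)*(⅕))/2 = 2 + (⅗ + p³/5)/2 = 2 + (3/10 + p³/10) = 23/10 + p³/10)
(U(-5)*15)*t(7) = (-5*(5 - 5)*15)*(23/10 + (⅒)*7³) = (-5*0*15)*(23/10 + (⅒)*343) = (0*15)*(23/10 + 343/10) = 0*(183/5) = 0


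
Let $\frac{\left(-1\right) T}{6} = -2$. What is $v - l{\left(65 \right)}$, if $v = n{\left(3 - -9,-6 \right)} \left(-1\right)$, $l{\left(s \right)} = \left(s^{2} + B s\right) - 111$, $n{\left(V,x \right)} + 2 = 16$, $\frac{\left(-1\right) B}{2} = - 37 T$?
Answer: $-61848$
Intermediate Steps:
$T = 12$ ($T = \left(-6\right) \left(-2\right) = 12$)
$B = 888$ ($B = - 2 \left(\left(-37\right) 12\right) = \left(-2\right) \left(-444\right) = 888$)
$n{\left(V,x \right)} = 14$ ($n{\left(V,x \right)} = -2 + 16 = 14$)
$l{\left(s \right)} = -111 + s^{2} + 888 s$ ($l{\left(s \right)} = \left(s^{2} + 888 s\right) - 111 = -111 + s^{2} + 888 s$)
$v = -14$ ($v = 14 \left(-1\right) = -14$)
$v - l{\left(65 \right)} = -14 - \left(-111 + 65^{2} + 888 \cdot 65\right) = -14 - \left(-111 + 4225 + 57720\right) = -14 - 61834 = -61848$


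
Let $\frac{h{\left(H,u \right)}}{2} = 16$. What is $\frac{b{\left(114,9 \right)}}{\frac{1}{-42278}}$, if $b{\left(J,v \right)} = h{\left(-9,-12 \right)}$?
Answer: $-1352896$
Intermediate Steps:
$h{\left(H,u \right)} = 32$ ($h{\left(H,u \right)} = 2 \cdot 16 = 32$)
$b{\left(J,v \right)} = 32$
$\frac{b{\left(114,9 \right)}}{\frac{1}{-42278}} = \frac{32}{\frac{1}{-42278}} = \frac{32}{- \frac{1}{42278}} = 32 \left(-42278\right) = -1352896$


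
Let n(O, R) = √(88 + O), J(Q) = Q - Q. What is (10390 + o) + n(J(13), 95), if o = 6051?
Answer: 16441 + 2*√22 ≈ 16450.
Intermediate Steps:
J(Q) = 0
(10390 + o) + n(J(13), 95) = (10390 + 6051) + √(88 + 0) = 16441 + √88 = 16441 + 2*√22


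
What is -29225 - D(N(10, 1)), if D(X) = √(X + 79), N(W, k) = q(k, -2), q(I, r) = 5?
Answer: -29225 - 2*√21 ≈ -29234.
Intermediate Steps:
N(W, k) = 5
D(X) = √(79 + X)
-29225 - D(N(10, 1)) = -29225 - √(79 + 5) = -29225 - √84 = -29225 - 2*√21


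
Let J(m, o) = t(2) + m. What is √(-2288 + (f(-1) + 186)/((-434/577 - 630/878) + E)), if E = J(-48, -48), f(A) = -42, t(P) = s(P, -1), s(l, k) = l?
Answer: 8*I*√575072650632851/4008073 ≈ 47.865*I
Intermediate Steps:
t(P) = P
J(m, o) = 2 + m
E = -46 (E = 2 - 48 = -46)
√(-2288 + (f(-1) + 186)/((-434/577 - 630/878) + E)) = √(-2288 + (-42 + 186)/((-434/577 - 630/878) - 46)) = √(-2288 + 144/((-434*1/577 - 630*1/878) - 46)) = √(-2288 + 144/((-434/577 - 315/439) - 46)) = √(-2288 + 144/(-372281/253303 - 46)) = √(-2288 + 144/(-12024219/253303)) = √(-2288 + 144*(-253303/12024219)) = √(-2288 - 12158544/4008073) = √(-9182629568/4008073) = 8*I*√575072650632851/4008073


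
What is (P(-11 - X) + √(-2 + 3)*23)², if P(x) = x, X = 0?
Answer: 144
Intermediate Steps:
(P(-11 - X) + √(-2 + 3)*23)² = ((-11 - 1*0) + √(-2 + 3)*23)² = ((-11 + 0) + √1*23)² = (-11 + 1*23)² = (-11 + 23)² = 12² = 144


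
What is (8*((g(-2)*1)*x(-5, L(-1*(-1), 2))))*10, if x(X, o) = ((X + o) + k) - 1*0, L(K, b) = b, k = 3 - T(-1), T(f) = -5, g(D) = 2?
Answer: 800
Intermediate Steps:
k = 8 (k = 3 - 1*(-5) = 3 + 5 = 8)
x(X, o) = 8 + X + o (x(X, o) = ((X + o) + 8) - 1*0 = (8 + X + o) + 0 = 8 + X + o)
(8*((g(-2)*1)*x(-5, L(-1*(-1), 2))))*10 = (8*((2*1)*(8 - 5 + 2)))*10 = (8*(2*5))*10 = (8*10)*10 = 80*10 = 800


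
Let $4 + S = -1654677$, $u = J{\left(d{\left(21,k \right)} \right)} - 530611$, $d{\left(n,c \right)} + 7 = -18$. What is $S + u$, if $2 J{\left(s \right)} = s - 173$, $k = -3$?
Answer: $-2185391$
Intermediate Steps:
$d{\left(n,c \right)} = -25$ ($d{\left(n,c \right)} = -7 - 18 = -25$)
$J{\left(s \right)} = - \frac{173}{2} + \frac{s}{2}$ ($J{\left(s \right)} = \frac{s - 173}{2} = \frac{-173 + s}{2} = - \frac{173}{2} + \frac{s}{2}$)
$u = -530710$ ($u = \left(- \frac{173}{2} + \frac{1}{2} \left(-25\right)\right) - 530611 = \left(- \frac{173}{2} - \frac{25}{2}\right) - 530611 = -99 - 530611 = -530710$)
$S = -1654681$ ($S = -4 - 1654677 = -1654681$)
$S + u = -1654681 - 530710 = -2185391$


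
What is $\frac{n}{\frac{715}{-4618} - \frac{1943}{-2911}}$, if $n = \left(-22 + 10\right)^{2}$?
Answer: $\frac{1935791712}{6891409} \approx 280.9$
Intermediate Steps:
$n = 144$ ($n = \left(-12\right)^{2} = 144$)
$\frac{n}{\frac{715}{-4618} - \frac{1943}{-2911}} = \frac{144}{\frac{715}{-4618} - \frac{1943}{-2911}} = \frac{144}{715 \left(- \frac{1}{4618}\right) - - \frac{1943}{2911}} = \frac{144}{- \frac{715}{4618} + \frac{1943}{2911}} = \frac{144}{\frac{6891409}{13442998}} = 144 \cdot \frac{13442998}{6891409} = \frac{1935791712}{6891409}$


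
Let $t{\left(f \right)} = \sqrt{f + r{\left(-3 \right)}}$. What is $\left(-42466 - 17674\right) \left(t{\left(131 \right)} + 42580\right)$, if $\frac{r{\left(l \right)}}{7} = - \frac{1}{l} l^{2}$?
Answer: $-2560761200 - 120280 \sqrt{38} \approx -2.5615 \cdot 10^{9}$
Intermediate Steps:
$r{\left(l \right)} = - 7 l$ ($r{\left(l \right)} = 7 - \frac{1}{l} l^{2} = 7 \left(- l\right) = - 7 l$)
$t{\left(f \right)} = \sqrt{21 + f}$ ($t{\left(f \right)} = \sqrt{f - -21} = \sqrt{f + 21} = \sqrt{21 + f}$)
$\left(-42466 - 17674\right) \left(t{\left(131 \right)} + 42580\right) = \left(-42466 - 17674\right) \left(\sqrt{21 + 131} + 42580\right) = - 60140 \left(\sqrt{152} + 42580\right) = - 60140 \left(2 \sqrt{38} + 42580\right) = - 60140 \left(42580 + 2 \sqrt{38}\right) = -2560761200 - 120280 \sqrt{38}$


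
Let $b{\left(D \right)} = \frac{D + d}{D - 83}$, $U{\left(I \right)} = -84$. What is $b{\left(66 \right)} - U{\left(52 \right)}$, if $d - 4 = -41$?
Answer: $\frac{1399}{17} \approx 82.294$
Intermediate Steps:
$d = -37$ ($d = 4 - 41 = -37$)
$b{\left(D \right)} = \frac{-37 + D}{-83 + D}$ ($b{\left(D \right)} = \frac{D - 37}{D - 83} = \frac{-37 + D}{-83 + D}$)
$b{\left(66 \right)} - U{\left(52 \right)} = \frac{-37 + 66}{-83 + 66} - -84 = \frac{1}{-17} \cdot 29 + 84 = \left(- \frac{1}{17}\right) 29 + 84 = - \frac{29}{17} + 84 = \frac{1399}{17}$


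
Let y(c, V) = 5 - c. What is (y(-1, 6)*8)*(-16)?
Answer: -768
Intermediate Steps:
(y(-1, 6)*8)*(-16) = ((5 - 1*(-1))*8)*(-16) = ((5 + 1)*8)*(-16) = (6*8)*(-16) = 48*(-16) = -768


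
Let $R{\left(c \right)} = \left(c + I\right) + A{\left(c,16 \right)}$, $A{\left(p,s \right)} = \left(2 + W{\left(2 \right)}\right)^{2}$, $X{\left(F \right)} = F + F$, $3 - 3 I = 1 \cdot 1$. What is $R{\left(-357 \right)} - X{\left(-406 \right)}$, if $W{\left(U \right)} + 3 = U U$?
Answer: $\frac{1394}{3} \approx 464.67$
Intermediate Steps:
$W{\left(U \right)} = -3 + U^{2}$ ($W{\left(U \right)} = -3 + U U = -3 + U^{2}$)
$I = \frac{2}{3}$ ($I = 1 - \frac{1 \cdot 1}{3} = 1 - \frac{1}{3} = \frac{2}{3} \approx 0.66667$)
$X{\left(F \right)} = 2 F$
$A{\left(p,s \right)} = 9$ ($A{\left(p,s \right)} = \left(2 - \left(3 - 2^{2}\right)\right)^{2} = \left(2 + \left(-3 + 4\right)\right)^{2} = \left(2 + 1\right)^{2} = 3^{2} = 9$)
$R{\left(c \right)} = \frac{29}{3} + c$ ($R{\left(c \right)} = \left(c + \frac{2}{3}\right) + 9 = \left(\frac{2}{3} + c\right) + 9 = \frac{29}{3} + c$)
$R{\left(-357 \right)} - X{\left(-406 \right)} = \left(\frac{29}{3} - 357\right) - 2 \left(-406\right) = - \frac{1042}{3} - -812 = - \frac{1042}{3} + 812 = \frac{1394}{3}$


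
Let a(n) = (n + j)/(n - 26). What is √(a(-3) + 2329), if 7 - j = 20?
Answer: √1959153/29 ≈ 48.265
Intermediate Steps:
j = -13 (j = 7 - 1*20 = 7 - 20 = -13)
a(n) = (-13 + n)/(-26 + n) (a(n) = (n - 13)/(n - 26) = (-13 + n)/(-26 + n))
√(a(-3) + 2329) = √((-13 - 3)/(-26 - 3) + 2329) = √(-16/(-29) + 2329) = √(-1/29*(-16) + 2329) = √(16/29 + 2329) = √(67557/29) = √1959153/29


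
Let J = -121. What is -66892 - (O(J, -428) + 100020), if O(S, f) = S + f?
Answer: -166363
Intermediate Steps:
-66892 - (O(J, -428) + 100020) = -66892 - ((-121 - 428) + 100020) = -66892 - (-549 + 100020) = -66892 - 1*99471 = -66892 - 99471 = -166363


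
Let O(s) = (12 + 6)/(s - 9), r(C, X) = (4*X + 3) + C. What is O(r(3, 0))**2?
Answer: 36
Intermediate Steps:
r(C, X) = 3 + C + 4*X (r(C, X) = (3 + 4*X) + C = 3 + C + 4*X)
O(s) = 18/(-9 + s)
O(r(3, 0))**2 = (18/(-9 + (3 + 3 + 4*0)))**2 = (18/(-9 + (3 + 3 + 0)))**2 = (18/(-9 + 6))**2 = (18/(-3))**2 = (18*(-1/3))**2 = (-6)**2 = 36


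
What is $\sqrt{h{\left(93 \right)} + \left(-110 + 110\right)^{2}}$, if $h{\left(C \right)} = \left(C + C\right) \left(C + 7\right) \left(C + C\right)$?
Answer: $1860$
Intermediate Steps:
$h{\left(C \right)} = 4 C^{2} \left(7 + C\right)$ ($h{\left(C \right)} = 2 C \left(7 + C\right) 2 C = 2 C 2 C \left(7 + C\right) = 4 C^{2} \left(7 + C\right)$)
$\sqrt{h{\left(93 \right)} + \left(-110 + 110\right)^{2}} = \sqrt{4 \cdot 93^{2} \left(7 + 93\right) + \left(-110 + 110\right)^{2}} = \sqrt{4 \cdot 8649 \cdot 100 + 0^{2}} = \sqrt{3459600 + 0} = \sqrt{3459600} = 1860$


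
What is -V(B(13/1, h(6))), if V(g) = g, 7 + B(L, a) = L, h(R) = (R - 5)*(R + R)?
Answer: -6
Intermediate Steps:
h(R) = 2*R*(-5 + R) (h(R) = (-5 + R)*(2*R) = 2*R*(-5 + R))
B(L, a) = -7 + L
-V(B(13/1, h(6))) = -(-7 + 13/1) = -(-7 + 13*1) = -(-7 + 13) = -1*6 = -6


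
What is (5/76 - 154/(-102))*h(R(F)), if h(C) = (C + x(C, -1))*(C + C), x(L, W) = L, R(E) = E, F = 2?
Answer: 24428/969 ≈ 25.210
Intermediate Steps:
h(C) = 4*C**2 (h(C) = (C + C)*(C + C) = (2*C)*(2*C) = 4*C**2)
(5/76 - 154/(-102))*h(R(F)) = (5/76 - 154/(-102))*(4*2**2) = (5*(1/76) - 154*(-1/102))*(4*4) = (5/76 + 77/51)*16 = (6107/3876)*16 = 24428/969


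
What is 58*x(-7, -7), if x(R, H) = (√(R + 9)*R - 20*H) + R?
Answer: 7714 - 406*√2 ≈ 7139.8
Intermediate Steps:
x(R, H) = R - 20*H + R*√(9 + R) (x(R, H) = (√(9 + R)*R - 20*H) + R = (R*√(9 + R) - 20*H) + R = (-20*H + R*√(9 + R)) + R = R - 20*H + R*√(9 + R))
58*x(-7, -7) = 58*(-7 - 20*(-7) - 7*√(9 - 7)) = 58*(-7 + 140 - 7*√2) = 58*(133 - 7*√2) = 7714 - 406*√2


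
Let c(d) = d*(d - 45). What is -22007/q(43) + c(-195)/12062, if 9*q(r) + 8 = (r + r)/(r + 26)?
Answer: 82432643157/2810446 ≈ 29331.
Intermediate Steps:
c(d) = d*(-45 + d)
q(r) = -8/9 + 2*r/(9*(26 + r)) (q(r) = -8/9 + ((r + r)/(r + 26))/9 = -8/9 + ((2*r)/(26 + r))/9 = -8/9 + (2*r/(26 + r))/9 = -8/9 + 2*r/(9*(26 + r)))
-22007/q(43) + c(-195)/12062 = -22007*9*(26 + 43)/(2*(-104 - 3*43)) - 195*(-45 - 195)/12062 = -22007*621/(2*(-104 - 129)) - 195*(-240)*(1/12062) = -22007/((2/9)*(1/69)*(-233)) + 46800*(1/12062) = -22007/(-466/621) + 23400/6031 = -22007*(-621/466) + 23400/6031 = 13666347/466 + 23400/6031 = 82432643157/2810446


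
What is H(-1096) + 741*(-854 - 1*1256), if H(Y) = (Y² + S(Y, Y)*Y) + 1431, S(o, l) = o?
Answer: 840353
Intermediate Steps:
H(Y) = 1431 + 2*Y² (H(Y) = (Y² + Y*Y) + 1431 = (Y² + Y²) + 1431 = 2*Y² + 1431 = 1431 + 2*Y²)
H(-1096) + 741*(-854 - 1*1256) = (1431 + 2*(-1096)²) + 741*(-854 - 1*1256) = (1431 + 2*1201216) + 741*(-854 - 1256) = (1431 + 2402432) + 741*(-2110) = 2403863 - 1563510 = 840353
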